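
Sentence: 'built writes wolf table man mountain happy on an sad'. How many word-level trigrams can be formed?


Word trigrams from [10] words:
  Trigram 1: (built writes wolf)
  Trigram 2: (writes wolf table)
  Trigram 3: (wolf table man)
  Trigram 4: (table man mountain)
  Trigram 5: (man mountain happy)
  Trigram 6: (mountain happy on)
  Trigram 7: (happy on an)
  Trigram 8: (on an sad)
Total word trigrams: 10 - 2 = 8

8


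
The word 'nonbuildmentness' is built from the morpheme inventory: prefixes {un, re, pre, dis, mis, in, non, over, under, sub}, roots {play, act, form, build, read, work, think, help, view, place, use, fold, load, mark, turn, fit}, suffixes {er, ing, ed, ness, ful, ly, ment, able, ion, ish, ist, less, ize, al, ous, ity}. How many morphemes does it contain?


Segmenting 'nonbuildmentness' against the inventory:
  'non' -> prefix (morpheme 1)
  'build' -> root (morpheme 2)
  'ment' -> suffix (morpheme 3)
  'ness' -> suffix (morpheme 4)
Total morphemes: 4

4


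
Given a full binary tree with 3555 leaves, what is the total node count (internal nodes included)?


Leaf nodes (terminals): 3555
Internal nodes = n - 1 = 3555 - 1 = 3554
Total = leaves + internal = 3555 + 3554 = 7109

7109


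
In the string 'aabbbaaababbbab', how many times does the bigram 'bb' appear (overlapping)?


Scanning 'aabbbaaababbbab' for bigram 'bb':
  Position 0: 'aa' -> no
  Position 1: 'ab' -> no
  Position 2: 'bb' -> MATCH
  Position 3: 'bb' -> MATCH
  Position 4: 'ba' -> no
  Position 5: 'aa' -> no
  Position 6: 'aa' -> no
  Position 7: 'ab' -> no
  Position 8: 'ba' -> no
  Position 9: 'ab' -> no
  Position 10: 'bb' -> MATCH
  Position 11: 'bb' -> MATCH
  Position 12: 'ba' -> no
  Position 13: 'ab' -> no
Total matches: 4

4


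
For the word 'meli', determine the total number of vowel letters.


Scanning each character of 'meli':
  Position 1: 'm' -> consonant (running count: 0)
  Position 2: 'e' -> vowel (running count: 1)
  Position 3: 'l' -> consonant (running count: 1)
  Position 4: 'i' -> vowel (running count: 2)
Total vowels: 2

2


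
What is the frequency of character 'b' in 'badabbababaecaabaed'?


Scanning 'badabbababaecaabaed' for 'b':
  Position 0: 'b' -> MATCH (count: 1)
  Position 4: 'b' -> MATCH (count: 2)
  Position 5: 'b' -> MATCH (count: 3)
  Position 7: 'b' -> MATCH (count: 4)
  Position 9: 'b' -> MATCH (count: 5)
  Position 15: 'b' -> MATCH (count: 6)
Total occurrences of 'b': 6

6


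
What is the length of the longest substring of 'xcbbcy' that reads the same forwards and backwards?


Scanning 'xcbbcy' for palindromic substrings.
Substring at positions 1-4: 'cbbc'.
Check: reverse('cbbc') = 'cbbc' -> palindrome confirmed.
Neighbouring characters ('x' / 'y') break symmetry, so it cannot extend further.
No longer palindromic substring exists; longest length = 4

4


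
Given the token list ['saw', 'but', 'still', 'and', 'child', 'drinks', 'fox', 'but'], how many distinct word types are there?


Listing all tokens and tracking unique types:
  Token 1: 'saw' -> NEW (unique so far: 1)
  Token 2: 'but' -> NEW (unique so far: 2)
  Token 3: 'still' -> NEW (unique so far: 3)
  Token 4: 'and' -> NEW (unique so far: 4)
  Token 5: 'child' -> NEW (unique so far: 5)
  Token 6: 'drinks' -> NEW (unique so far: 6)
  Token 7: 'fox' -> NEW (unique so far: 7)
  Token 8: 'but' -> duplicate (unique so far: 7)
Unique types: ('and', 'but', 'child', 'drinks', 'fox', 'saw', 'still')
Vocabulary size: 7

7


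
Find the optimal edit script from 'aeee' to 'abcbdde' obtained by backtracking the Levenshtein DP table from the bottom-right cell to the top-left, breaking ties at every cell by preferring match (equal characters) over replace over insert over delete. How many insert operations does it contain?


Edit distance = 5. Backtracking from cell (4, 7) with preference match > replace > insert > delete,
then listing the resulting alignment 'aeee' -> 'abcbdde' left to right:
  Step 1: keep 'a'
  Step 2: insert 'b' [insertion #1]
  Step 3: insert 'c' [insertion #2]
  Step 4: insert 'b' [insertion #3]
  Step 5: replace e->d
  Step 6: replace e->d
  Step 7: keep 'e'
Total insertions: 3

3


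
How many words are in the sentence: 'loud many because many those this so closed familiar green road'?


Counting words by splitting on spaces:
  Word 1: 'loud'
  Word 2: 'many'
  Word 3: 'because'
  Word 4: 'many'
  Word 5: 'those'
  Word 6: 'this'
  Word 7: 'so'
  Word 8: 'closed'
  Word 9: 'familiar'
  Word 10: 'green'
  Word 11: 'road'
Total words: 11

11


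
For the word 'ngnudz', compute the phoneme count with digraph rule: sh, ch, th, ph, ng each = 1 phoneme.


Parsing 'ngnudz' greedily, digraphs first:
  'ng' -> digraph (1 consonant phoneme) (phonemes so far: 1)
  'n' -> consonant phoneme (phonemes so far: 2)
  'u' -> vowel phoneme (phonemes so far: 3)
  'd' -> consonant phoneme (phonemes so far: 4)
  'z' -> consonant phoneme (phonemes so far: 5)
Total phonemes: 5

5


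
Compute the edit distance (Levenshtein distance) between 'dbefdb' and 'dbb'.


Building DP table for s1='dbefdb' (len 6) and s2='dbb' (len 3):
       d  b  b
    0  1  2  3
  d 1  0  1  2
  b 2  1  0  1
  e 3  2  1  1
  f 4  3  2  2
  d 5  4  3  3
  b 6  5  4  3
Edit distance = dp[6][3] = 3

3


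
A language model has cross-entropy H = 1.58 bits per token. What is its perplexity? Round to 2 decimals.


Perplexity formula: PP = 2^H
H = 1.58
PP = 2^1.58
Decompose: 2^1.58 = 2^1 * 2^0.58
2^1 = 2, 2^0.58 ~ 1.4948492
PP ~ 2 * 1.4948492 = 2.9896984
Rounded to 2 decimals: 2.99

2.99


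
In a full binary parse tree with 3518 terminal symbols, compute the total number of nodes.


Leaf nodes (terminals): 3518
Internal nodes = n - 1 = 3518 - 1 = 3517
Total = leaves + internal = 3518 + 3517 = 7035

7035


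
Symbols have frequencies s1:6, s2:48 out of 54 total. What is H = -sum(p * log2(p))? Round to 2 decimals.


Computing entropy H = -sum(p_i * log2(p_i)):
  s1: p = 6/54 = 0.1111, -p*log2(p) = 0.3522
  s2: p = 48/54 = 0.8889, -p*log2(p) = 0.1510
H = sum of terms = 0.5032
Rounded to 2 decimals: 0.50

0.50


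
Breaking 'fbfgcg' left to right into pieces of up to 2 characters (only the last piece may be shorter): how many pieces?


'fbfgcg' has 6 characters.
Chunking with max size 2:
  Chunk 1: 'fb' (positions 0-1)
  Chunk 2: 'fg' (positions 2-3)
  Chunk 3: 'cg' (positions 4-5)
Total chunks: ceil(6 / 2) = 3

3


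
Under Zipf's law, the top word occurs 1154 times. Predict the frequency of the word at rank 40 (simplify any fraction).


Zipf's law: freq(rank) = f1 / rank
f1 = 1154, rank = 40
freq = 1154 / 40
GCD(1154, 40) = 2
Simplified: 577/20

577/20


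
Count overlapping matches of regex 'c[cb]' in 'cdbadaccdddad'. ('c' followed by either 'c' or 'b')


Pattern: c[cb] means 'c' followed by either 'c' or 'b'.
Scanning 'cdbadaccdddad' position-by-position:
  Pos 0: window 'cd' -> no
  Pos 1: window 'db' -> no
  Pos 2: window 'ba' -> no
  Pos 3: window 'ad' -> no
  Pos 4: window 'da' -> no
  Pos 5: window 'ac' -> no
  Pos 6: window 'cc' -> MATCH
  Pos 7: window 'cd' -> no
  Pos 8: window 'dd' -> no
  Pos 9: window 'dd' -> no
  Pos 10: window 'da' -> no
  Pos 11: window 'ad' -> no
  Pos 12: window 'd' -> no
Total matches: 1

1


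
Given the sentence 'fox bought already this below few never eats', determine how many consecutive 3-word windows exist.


Word trigrams from [8] words:
  Trigram 1: (fox bought already)
  Trigram 2: (bought already this)
  Trigram 3: (already this below)
  Trigram 4: (this below few)
  Trigram 5: (below few never)
  Trigram 6: (few never eats)
Total word trigrams: 8 - 2 = 6

6


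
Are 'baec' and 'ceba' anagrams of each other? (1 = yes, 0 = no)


Sort characters of 'baec': 'abce'
Sort characters of 'ceba': 'abce'
Sorted forms match -> they ARE anagrams
Result: 1

1


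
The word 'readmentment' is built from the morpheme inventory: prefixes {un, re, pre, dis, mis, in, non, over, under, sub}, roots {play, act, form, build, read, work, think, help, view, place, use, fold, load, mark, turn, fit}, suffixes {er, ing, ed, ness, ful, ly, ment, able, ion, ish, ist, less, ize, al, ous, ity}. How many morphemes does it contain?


Segmenting 'readmentment' against the inventory:
  'read' -> root (morpheme 1)
  'ment' -> suffix (morpheme 2)
  'ment' -> suffix (morpheme 3)
Total morphemes: 3

3


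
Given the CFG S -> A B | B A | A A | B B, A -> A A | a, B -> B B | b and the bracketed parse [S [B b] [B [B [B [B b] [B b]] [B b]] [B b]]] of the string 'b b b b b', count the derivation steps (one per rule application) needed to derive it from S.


Every bracketed nonterminal node [X ...] in the tree is produced by exactly one rule application.
Reading the tree off as a leftmost derivation:
  Step 1: S  =>  B B   (applied S -> B B)
  Step 2: B B  =>  b B   (applied B -> b)
  Step 3: b B  =>  b B B   (applied B -> B B)
  Step 4: b B B  =>  b B B B   (applied B -> B B)
  Step 5: b B B B  =>  b B B B B   (applied B -> B B)
  Step 6: b B B B B  =>  b b B B B   (applied B -> b)
  Step 7: b b B B B  =>  b b b B B   (applied B -> b)
  Step 8: b b b B B  =>  b b b b B   (applied B -> b)
  Step 9: b b b b B  =>  b b b b b   (applied B -> b)
Final yield: b b b b b
Total rewrite steps: 9

9


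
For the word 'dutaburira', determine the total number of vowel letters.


Scanning each character of 'dutaburira':
  Position 1: 'd' -> consonant (running count: 0)
  Position 2: 'u' -> vowel (running count: 1)
  Position 3: 't' -> consonant (running count: 1)
  Position 4: 'a' -> vowel (running count: 2)
  Position 5: 'b' -> consonant (running count: 2)
  Position 6: 'u' -> vowel (running count: 3)
  Position 7: 'r' -> consonant (running count: 3)
  Position 8: 'i' -> vowel (running count: 4)
  Position 9: 'r' -> consonant (running count: 4)
  Position 10: 'a' -> vowel (running count: 5)
Total vowels: 5

5


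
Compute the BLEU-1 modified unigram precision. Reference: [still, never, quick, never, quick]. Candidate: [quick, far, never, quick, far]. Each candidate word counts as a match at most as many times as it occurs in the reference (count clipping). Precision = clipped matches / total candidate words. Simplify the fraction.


Reference word counts: {'never': 2, 'quick': 2, 'still': 1}
Checking each candidate word (with clipping):
  'quick' -> in reference (ref count 2, used 1/2) -> match (matches: 1)
  'far' -> not in reference -> no match (matches: 1)
  'never' -> in reference (ref count 2, used 1/2) -> match (matches: 2)
  'quick' -> in reference (ref count 2, used 2/2) -> match (matches: 3)
  'far' -> not in reference -> no match (matches: 3)
Clipped matches: 3, Candidate length: 5
Precision = 3/5

3/5


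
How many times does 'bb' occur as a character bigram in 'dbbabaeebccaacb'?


Scanning 'dbbabaeebccaacb' for bigram 'bb':
  Position 0: 'db' -> no
  Position 1: 'bb' -> MATCH
  Position 2: 'ba' -> no
  Position 3: 'ab' -> no
  Position 4: 'ba' -> no
  Position 5: 'ae' -> no
  Position 6: 'ee' -> no
  Position 7: 'eb' -> no
  Position 8: 'bc' -> no
  Position 9: 'cc' -> no
  Position 10: 'ca' -> no
  Position 11: 'aa' -> no
  Position 12: 'ac' -> no
  Position 13: 'cb' -> no
Total matches: 1

1


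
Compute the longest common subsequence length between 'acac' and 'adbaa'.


DP table for LCS of 'acac' and 'adbaa':
       a  d  b  a  a
    0  0  0  0  0  0
  a 0  1  1  1  1  1
  c 0  1  1  1  1  1
  a 0  1  1  1  2  2
  c 0  1  1  1  2  2
LCS: 'aa'
LCS length = 2

2


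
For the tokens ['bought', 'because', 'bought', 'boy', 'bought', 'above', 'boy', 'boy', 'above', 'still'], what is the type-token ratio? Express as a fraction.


Tokens: 10
Unique types: ('above', 'because', 'bought', 'boy', 'still') = 5
TTR = 5/10
Simplify: divide both by 5 -> 1/2
TTR = 1/2

1/2


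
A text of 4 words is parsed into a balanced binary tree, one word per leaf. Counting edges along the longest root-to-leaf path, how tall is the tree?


In a balanced binary tree with n leaves the deepest leaf is ceil(log2(n)) edges below the root.
log2(4) = 2.0000
ceil(2.0000) = 2
height (edges) = 2

2


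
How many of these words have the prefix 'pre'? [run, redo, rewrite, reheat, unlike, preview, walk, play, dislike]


Checking each word for prefix 'pre':
  'run' -> no (count: 0)
  'redo' -> no (count: 0)
  'rewrite' -> no (count: 0)
  'reheat' -> no (count: 0)
  'unlike' -> no (count: 0)
  'preview' -> YES, starts with 'pre' (count: 1)
  'walk' -> no (count: 1)
  'play' -> no (count: 1)
  'dislike' -> no (count: 1)
Total with prefix 'pre': 1

1


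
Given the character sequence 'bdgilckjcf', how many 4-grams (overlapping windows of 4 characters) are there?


String 'bdgilckjcf' has length L = 10.
Number of overlapping n-grams = L - n + 1
Substituting: 10 - 4 + 1 = 7

7


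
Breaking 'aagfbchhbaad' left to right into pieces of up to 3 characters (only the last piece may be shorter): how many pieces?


'aagfbchhbaad' has 12 characters.
Chunking with max size 3:
  Chunk 1: 'aag' (positions 0-2)
  Chunk 2: 'fbc' (positions 3-5)
  Chunk 3: 'hhb' (positions 6-8)
  Chunk 4: 'aad' (positions 9-11)
Total chunks: ceil(12 / 3) = 4

4


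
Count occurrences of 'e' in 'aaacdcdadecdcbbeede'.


Scanning 'aaacdcdadecdcbbeede' for 'e':
  Position 9: 'e' -> MATCH (count: 1)
  Position 15: 'e' -> MATCH (count: 2)
  Position 16: 'e' -> MATCH (count: 3)
  Position 18: 'e' -> MATCH (count: 4)
Total occurrences of 'e': 4

4


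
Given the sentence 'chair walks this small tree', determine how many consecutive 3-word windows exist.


Word trigrams from [5] words:
  Trigram 1: (chair walks this)
  Trigram 2: (walks this small)
  Trigram 3: (this small tree)
Total word trigrams: 5 - 2 = 3

3


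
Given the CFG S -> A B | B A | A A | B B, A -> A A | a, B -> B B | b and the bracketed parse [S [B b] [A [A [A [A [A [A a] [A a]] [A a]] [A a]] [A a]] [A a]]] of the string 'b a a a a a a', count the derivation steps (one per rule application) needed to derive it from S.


Every bracketed nonterminal node [X ...] in the tree is produced by exactly one rule application.
Reading the tree off as a leftmost derivation:
  Step 1: S  =>  B A   (applied S -> B A)
  Step 2: B A  =>  b A   (applied B -> b)
  Step 3: b A  =>  b A A   (applied A -> A A)
  Step 4: b A A  =>  b A A A   (applied A -> A A)
  Step 5: b A A A  =>  b A A A A   (applied A -> A A)
  Step 6: b A A A A  =>  b A A A A A   (applied A -> A A)
  Step 7: b A A A A A  =>  b A A A A A A   (applied A -> A A)
  Step 8: b A A A A A A  =>  b a A A A A A   (applied A -> a)
  Step 9: b a A A A A A  =>  b a a A A A A   (applied A -> a)
  Step 10: b a a A A A A  =>  b a a a A A A   (applied A -> a)
  Step 11: b a a a A A A  =>  b a a a a A A   (applied A -> a)
  Step 12: b a a a a A A  =>  b a a a a a A   (applied A -> a)
  Step 13: b a a a a a A  =>  b a a a a a a   (applied A -> a)
Final yield: b a a a a a a
Total rewrite steps: 13

13


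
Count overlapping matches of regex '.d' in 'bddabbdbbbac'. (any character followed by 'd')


Pattern: .d means any character followed by 'd'.
Scanning 'bddabbdbbbac' position-by-position:
  Pos 0: window 'bd' -> MATCH
  Pos 1: window 'dd' -> MATCH
  Pos 2: window 'da' -> no
  Pos 3: window 'ab' -> no
  Pos 4: window 'bb' -> no
  Pos 5: window 'bd' -> MATCH
  Pos 6: window 'db' -> no
  Pos 7: window 'bb' -> no
  Pos 8: window 'bb' -> no
  Pos 9: window 'ba' -> no
  Pos 10: window 'ac' -> no
  Pos 11: window 'c' -> no
Total matches: 3

3


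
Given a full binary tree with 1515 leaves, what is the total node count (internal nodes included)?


Leaf nodes (terminals): 1515
Internal nodes = n - 1 = 1515 - 1 = 1514
Total = leaves + internal = 1515 + 1514 = 3029

3029


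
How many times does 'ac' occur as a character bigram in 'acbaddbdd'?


Scanning 'acbaddbdd' for bigram 'ac':
  Position 0: 'ac' -> MATCH
  Position 1: 'cb' -> no
  Position 2: 'ba' -> no
  Position 3: 'ad' -> no
  Position 4: 'dd' -> no
  Position 5: 'db' -> no
  Position 6: 'bd' -> no
  Position 7: 'dd' -> no
Total matches: 1

1


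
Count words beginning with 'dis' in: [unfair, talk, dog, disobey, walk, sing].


Checking each word for prefix 'dis':
  'unfair' -> no (count: 0)
  'talk' -> no (count: 0)
  'dog' -> no (count: 0)
  'disobey' -> YES, starts with 'dis' (count: 1)
  'walk' -> no (count: 1)
  'sing' -> no (count: 1)
Total with prefix 'dis': 1

1


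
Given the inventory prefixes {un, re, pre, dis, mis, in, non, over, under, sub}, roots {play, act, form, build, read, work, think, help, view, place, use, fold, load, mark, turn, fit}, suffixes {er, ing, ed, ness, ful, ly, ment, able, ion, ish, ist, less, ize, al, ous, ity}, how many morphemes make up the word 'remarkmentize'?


Segmenting 'remarkmentize' against the inventory:
  're' -> prefix (morpheme 1)
  'mark' -> root (morpheme 2)
  'ment' -> suffix (morpheme 3)
  'ize' -> suffix (morpheme 4)
Total morphemes: 4

4


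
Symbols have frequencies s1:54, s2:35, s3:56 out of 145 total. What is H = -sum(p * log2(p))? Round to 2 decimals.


Computing entropy H = -sum(p_i * log2(p_i)):
  s1: p = 54/145 = 0.3724, -p*log2(p) = 0.5307
  s2: p = 35/145 = 0.2414, -p*log2(p) = 0.4950
  s3: p = 56/145 = 0.3862, -p*log2(p) = 0.5301
H = sum of terms = 1.5558
Rounded to 2 decimals: 1.56

1.56


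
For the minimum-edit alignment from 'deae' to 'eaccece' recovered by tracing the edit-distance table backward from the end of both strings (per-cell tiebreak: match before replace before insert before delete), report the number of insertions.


Edit distance = 5. Backtracking from cell (4, 7) with preference match > replace > insert > delete,
then listing the resulting alignment 'deae' -> 'eaccece' left to right:
  Step 1: insert 'e' [insertion #1]
  Step 2: insert 'a' [insertion #2]
  Step 3: insert 'c' [insertion #3]
  Step 4: replace d->c
  Step 5: keep 'e'
  Step 6: replace a->c
  Step 7: keep 'e'
Total insertions: 3

3


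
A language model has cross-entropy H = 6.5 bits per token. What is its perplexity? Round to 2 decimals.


Perplexity formula: PP = 2^H
H = 6.5
PP = 2^6.5
Decompose: 2^6.5 = 2^6 * 2^0.5 = 2^6 * sqrt(2)
2^6 = 64, sqrt(2) ~ 1.4142136
PP ~ 64 * 1.4142136 = 90.5096704
Rounded to 2 decimals: 90.51

90.51


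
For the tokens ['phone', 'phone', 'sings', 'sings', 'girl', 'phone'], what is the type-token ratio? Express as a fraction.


Tokens: 6
Unique types: ('girl', 'phone', 'sings') = 3
TTR = 3/6
Simplify: divide both by 3 -> 1/2
TTR = 1/2

1/2


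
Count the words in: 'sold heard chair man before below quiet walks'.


Counting words by splitting on spaces:
  Word 1: 'sold'
  Word 2: 'heard'
  Word 3: 'chair'
  Word 4: 'man'
  Word 5: 'before'
  Word 6: 'below'
  Word 7: 'quiet'
  Word 8: 'walks'
Total words: 8

8


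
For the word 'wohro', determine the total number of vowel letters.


Scanning each character of 'wohro':
  Position 1: 'w' -> consonant (running count: 0)
  Position 2: 'o' -> vowel (running count: 1)
  Position 3: 'h' -> consonant (running count: 1)
  Position 4: 'r' -> consonant (running count: 1)
  Position 5: 'o' -> vowel (running count: 2)
Total vowels: 2

2


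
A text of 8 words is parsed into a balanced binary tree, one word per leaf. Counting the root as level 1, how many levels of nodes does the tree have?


In a balanced binary tree with n leaves the deepest leaf is ceil(log2(n)) edges below the root,
so counting node levels inclusive of root and leaves gives ceil(log2(n)) + 1 levels.
log2(8) = 3.0000
ceil(3.0000) = 3
levels = 3 + 1 = 4

4


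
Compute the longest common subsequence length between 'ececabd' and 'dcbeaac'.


DP table for LCS of 'ececabd' and 'dcbeaac':
       d  c  b  e  a  a  c
    0  0  0  0  0  0  0  0
  e 0  0  0  0  1  1  1  1
  c 0  0  1  1  1  1  1  2
  e 0  0  1  1  2  2  2  2
  c 0  0  1  1  2  2  2  3
  a 0  0  1  1  2  3  3  3
  b 0  0  1  2  2  3  3  3
  d 0  1  1  2  2  3  3  3
LCS: 'cec'
LCS length = 3

3


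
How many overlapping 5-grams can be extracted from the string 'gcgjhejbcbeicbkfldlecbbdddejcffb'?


String 'gcgjhejbcbeicbkfldlecbbdddejcffb' has length L = 32.
Number of overlapping n-grams = L - n + 1
Substituting: 32 - 5 + 1 = 28

28


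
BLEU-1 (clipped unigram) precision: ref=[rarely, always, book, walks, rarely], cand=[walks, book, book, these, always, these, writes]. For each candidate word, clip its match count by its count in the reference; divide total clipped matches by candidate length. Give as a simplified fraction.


Reference word counts: {'always': 1, 'book': 1, 'rarely': 2, 'walks': 1}
Checking each candidate word (with clipping):
  'walks' -> in reference (ref count 1, used 1/1) -> match (matches: 1)
  'book' -> in reference (ref count 1, used 1/1) -> match (matches: 2)
  'book' -> ref count 1 already used up (1/1) -> clipped, no match (matches: 2)
  'these' -> not in reference -> no match (matches: 2)
  'always' -> in reference (ref count 1, used 1/1) -> match (matches: 3)
  'these' -> not in reference -> no match (matches: 3)
  'writes' -> not in reference -> no match (matches: 3)
Clipped matches: 3, Candidate length: 7
Precision = 3/7

3/7


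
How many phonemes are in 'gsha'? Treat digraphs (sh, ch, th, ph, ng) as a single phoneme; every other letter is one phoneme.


Parsing 'gsha' greedily, digraphs first:
  'g' -> consonant phoneme (phonemes so far: 1)
  'sh' -> digraph (1 consonant phoneme) (phonemes so far: 2)
  'a' -> vowel phoneme (phonemes so far: 3)
Total phonemes: 3

3


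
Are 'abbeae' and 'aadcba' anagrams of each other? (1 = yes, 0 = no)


Sort characters of 'abbeae': 'aabbee'
Sort characters of 'aadcba': 'aaabcd'
Sorted forms differ -> they are NOT anagrams
Result: 0

0


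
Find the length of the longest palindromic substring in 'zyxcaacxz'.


Scanning 'zyxcaacxz' for palindromic substrings.
Substring at positions 2-7: 'xcaacx'.
Check: reverse('xcaacx') = 'xcaacx' -> palindrome confirmed.
Neighbouring characters ('y' / 'z') break symmetry, so it cannot extend further.
No longer palindromic substring exists; longest length = 6

6


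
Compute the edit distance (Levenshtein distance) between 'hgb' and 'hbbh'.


Building DP table for s1='hgb' (len 3) and s2='hbbh' (len 4):
       h  b  b  h
    0  1  2  3  4
  h 1  0  1  2  3
  g 2  1  1  2  3
  b 3  2  1  1  2
Edit distance = dp[3][4] = 2

2


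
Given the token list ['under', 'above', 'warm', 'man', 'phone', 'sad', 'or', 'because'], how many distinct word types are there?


Listing all tokens and tracking unique types:
  Token 1: 'under' -> NEW (unique so far: 1)
  Token 2: 'above' -> NEW (unique so far: 2)
  Token 3: 'warm' -> NEW (unique so far: 3)
  Token 4: 'man' -> NEW (unique so far: 4)
  Token 5: 'phone' -> NEW (unique so far: 5)
  Token 6: 'sad' -> NEW (unique so far: 6)
  Token 7: 'or' -> NEW (unique so far: 7)
  Token 8: 'because' -> NEW (unique so far: 8)
Unique types: ('above', 'because', 'man', 'or', 'phone', 'sad', 'under', 'warm')
Vocabulary size: 8

8


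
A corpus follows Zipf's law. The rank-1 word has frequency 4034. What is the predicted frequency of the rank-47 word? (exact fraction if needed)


Zipf's law: freq(rank) = f1 / rank
f1 = 4034, rank = 47
freq = 4034 / 47
GCD(4034, 47) = 1
Simplified: 4034/47

4034/47


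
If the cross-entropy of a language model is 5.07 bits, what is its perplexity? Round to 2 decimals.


Perplexity formula: PP = 2^H
H = 5.07
PP = 2^5.07
Decompose: 2^5.07 = 2^5 * 2^0.07
2^5 = 32, 2^0.07 ~ 1.0497167
PP ~ 32 * 1.0497167 = 33.5909344
Rounded to 2 decimals: 33.59

33.59


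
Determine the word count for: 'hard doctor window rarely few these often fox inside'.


Counting words by splitting on spaces:
  Word 1: 'hard'
  Word 2: 'doctor'
  Word 3: 'window'
  Word 4: 'rarely'
  Word 5: 'few'
  Word 6: 'these'
  Word 7: 'often'
  Word 8: 'fox'
  Word 9: 'inside'
Total words: 9

9


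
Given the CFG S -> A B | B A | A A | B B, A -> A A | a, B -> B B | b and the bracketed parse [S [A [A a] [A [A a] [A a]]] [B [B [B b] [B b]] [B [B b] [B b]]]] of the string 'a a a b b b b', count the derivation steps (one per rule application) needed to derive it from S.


Every bracketed nonterminal node [X ...] in the tree is produced by exactly one rule application.
Reading the tree off as a leftmost derivation:
  Step 1: S  =>  A B   (applied S -> A B)
  Step 2: A B  =>  A A B   (applied A -> A A)
  Step 3: A A B  =>  a A B   (applied A -> a)
  Step 4: a A B  =>  a A A B   (applied A -> A A)
  Step 5: a A A B  =>  a a A B   (applied A -> a)
  Step 6: a a A B  =>  a a a B   (applied A -> a)
  Step 7: a a a B  =>  a a a B B   (applied B -> B B)
  Step 8: a a a B B  =>  a a a B B B   (applied B -> B B)
  Step 9: a a a B B B  =>  a a a b B B   (applied B -> b)
  Step 10: a a a b B B  =>  a a a b b B   (applied B -> b)
  Step 11: a a a b b B  =>  a a a b b B B   (applied B -> B B)
  Step 12: a a a b b B B  =>  a a a b b b B   (applied B -> b)
  Step 13: a a a b b b B  =>  a a a b b b b   (applied B -> b)
Final yield: a a a b b b b
Total rewrite steps: 13

13


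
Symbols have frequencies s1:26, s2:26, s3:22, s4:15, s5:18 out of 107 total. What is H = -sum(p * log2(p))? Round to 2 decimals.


Computing entropy H = -sum(p_i * log2(p_i)):
  s1: p = 26/107 = 0.2430, -p*log2(p) = 0.4960
  s2: p = 26/107 = 0.2430, -p*log2(p) = 0.4960
  s3: p = 22/107 = 0.2056, -p*log2(p) = 0.4692
  s4: p = 15/107 = 0.1402, -p*log2(p) = 0.3974
  s5: p = 18/107 = 0.1682, -p*log2(p) = 0.4326
H = sum of terms = 2.2912
Rounded to 2 decimals: 2.29

2.29


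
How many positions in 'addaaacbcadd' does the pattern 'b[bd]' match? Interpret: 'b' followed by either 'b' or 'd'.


Pattern: b[bd] means 'b' followed by either 'b' or 'd'.
Scanning 'addaaacbcadd' position-by-position:
  Pos 0: window 'ad' -> no
  Pos 1: window 'dd' -> no
  Pos 2: window 'da' -> no
  Pos 3: window 'aa' -> no
  Pos 4: window 'aa' -> no
  Pos 5: window 'ac' -> no
  Pos 6: window 'cb' -> no
  Pos 7: window 'bc' -> no
  Pos 8: window 'ca' -> no
  Pos 9: window 'ad' -> no
  Pos 10: window 'dd' -> no
  Pos 11: window 'd' -> no
Total matches: 0

0


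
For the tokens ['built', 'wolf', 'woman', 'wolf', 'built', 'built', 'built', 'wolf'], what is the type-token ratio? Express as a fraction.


Tokens: 8
Unique types: ('built', 'wolf', 'woman') = 3
TTR = 3/8
Already in lowest terms.

3/8


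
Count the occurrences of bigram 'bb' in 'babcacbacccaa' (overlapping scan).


Scanning 'babcacbacccaa' for bigram 'bb':
  Position 0: 'ba' -> no
  Position 1: 'ab' -> no
  Position 2: 'bc' -> no
  Position 3: 'ca' -> no
  Position 4: 'ac' -> no
  Position 5: 'cb' -> no
  Position 6: 'ba' -> no
  Position 7: 'ac' -> no
  Position 8: 'cc' -> no
  Position 9: 'cc' -> no
  Position 10: 'ca' -> no
  Position 11: 'aa' -> no
Total matches: 0

0


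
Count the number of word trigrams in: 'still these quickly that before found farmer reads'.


Word trigrams from [8] words:
  Trigram 1: (still these quickly)
  Trigram 2: (these quickly that)
  Trigram 3: (quickly that before)
  Trigram 4: (that before found)
  Trigram 5: (before found farmer)
  Trigram 6: (found farmer reads)
Total word trigrams: 8 - 2 = 6

6


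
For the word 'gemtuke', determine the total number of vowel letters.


Scanning each character of 'gemtuke':
  Position 1: 'g' -> consonant (running count: 0)
  Position 2: 'e' -> vowel (running count: 1)
  Position 3: 'm' -> consonant (running count: 1)
  Position 4: 't' -> consonant (running count: 1)
  Position 5: 'u' -> vowel (running count: 2)
  Position 6: 'k' -> consonant (running count: 2)
  Position 7: 'e' -> vowel (running count: 3)
Total vowels: 3

3


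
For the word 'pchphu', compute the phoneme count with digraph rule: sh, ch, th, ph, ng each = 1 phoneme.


Parsing 'pchphu' greedily, digraphs first:
  'p' -> consonant phoneme (phonemes so far: 1)
  'ch' -> digraph (1 consonant phoneme) (phonemes so far: 2)
  'ph' -> digraph (1 consonant phoneme) (phonemes so far: 3)
  'u' -> vowel phoneme (phonemes so far: 4)
Total phonemes: 4

4


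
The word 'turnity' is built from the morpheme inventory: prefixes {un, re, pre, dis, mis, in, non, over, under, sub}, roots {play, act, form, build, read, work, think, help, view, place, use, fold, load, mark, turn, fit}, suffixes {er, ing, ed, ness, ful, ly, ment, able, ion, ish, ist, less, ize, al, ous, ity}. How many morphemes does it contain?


Segmenting 'turnity' against the inventory:
  'turn' -> root (morpheme 1)
  'ity' -> suffix (morpheme 2)
Total morphemes: 2

2


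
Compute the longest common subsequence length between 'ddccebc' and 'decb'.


DP table for LCS of 'ddccebc' and 'decb':
       d  e  c  b
    0  0  0  0  0
  d 0  1  1  1  1
  d 0  1  1  1  1
  c 0  1  1  2  2
  c 0  1  1  2  2
  e 0  1  2  2  2
  b 0  1  2  2  3
  c 0  1  2  3  3
LCS: 'dcb'
LCS length = 3

3


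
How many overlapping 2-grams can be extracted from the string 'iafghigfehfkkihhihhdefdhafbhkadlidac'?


String 'iafghigfehfkkihhihhdefdhafbhkadlidac' has length L = 36.
Number of overlapping n-grams = L - n + 1
Substituting: 36 - 2 + 1 = 35

35


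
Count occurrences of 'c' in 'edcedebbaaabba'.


Scanning 'edcedebbaaabba' for 'c':
  Position 2: 'c' -> MATCH (count: 1)
Total occurrences of 'c': 1

1


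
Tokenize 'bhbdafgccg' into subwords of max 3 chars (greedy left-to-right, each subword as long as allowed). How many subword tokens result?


'bhbdafgccg' has 10 characters.
Chunking with max size 3:
  Chunk 1: 'bhb' (positions 0-2)
  Chunk 2: 'daf' (positions 3-5)
  Chunk 3: 'gcc' (positions 6-8)
  Chunk 4: 'g' (positions 9-9)
Total chunks: ceil(10 / 3) = 4

4


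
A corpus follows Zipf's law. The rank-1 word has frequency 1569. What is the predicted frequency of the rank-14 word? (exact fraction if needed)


Zipf's law: freq(rank) = f1 / rank
f1 = 1569, rank = 14
freq = 1569 / 14
GCD(1569, 14) = 1
Simplified: 1569/14

1569/14


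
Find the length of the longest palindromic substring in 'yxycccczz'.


Scanning 'yxycccczz' for palindromic substrings.
Substring at positions 3-6: 'cccc'.
Check: reverse('cccc') = 'cccc' -> palindrome confirmed.
Neighbouring characters ('y' / 'z') break symmetry, so it cannot extend further.
No longer palindromic substring exists; longest length = 4

4


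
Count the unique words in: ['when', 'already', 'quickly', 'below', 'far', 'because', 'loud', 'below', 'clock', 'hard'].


Listing all tokens and tracking unique types:
  Token 1: 'when' -> NEW (unique so far: 1)
  Token 2: 'already' -> NEW (unique so far: 2)
  Token 3: 'quickly' -> NEW (unique so far: 3)
  Token 4: 'below' -> NEW (unique so far: 4)
  Token 5: 'far' -> NEW (unique so far: 5)
  Token 6: 'because' -> NEW (unique so far: 6)
  Token 7: 'loud' -> NEW (unique so far: 7)
  Token 8: 'below' -> duplicate (unique so far: 7)
  Token 9: 'clock' -> NEW (unique so far: 8)
  Token 10: 'hard' -> NEW (unique so far: 9)
Unique types: ('already', 'because', 'below', 'clock', 'far', 'hard', 'loud', 'quickly', 'when')
Vocabulary size: 9

9


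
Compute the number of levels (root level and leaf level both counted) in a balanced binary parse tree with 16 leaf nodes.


In a balanced binary tree with n leaves the deepest leaf is ceil(log2(n)) edges below the root,
so counting node levels inclusive of root and leaves gives ceil(log2(n)) + 1 levels.
log2(16) = 4.0000
ceil(4.0000) = 4
levels = 4 + 1 = 5

5


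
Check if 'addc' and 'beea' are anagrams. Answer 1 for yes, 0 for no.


Sort characters of 'addc': 'acdd'
Sort characters of 'beea': 'abee'
Sorted forms differ -> they are NOT anagrams
Result: 0

0


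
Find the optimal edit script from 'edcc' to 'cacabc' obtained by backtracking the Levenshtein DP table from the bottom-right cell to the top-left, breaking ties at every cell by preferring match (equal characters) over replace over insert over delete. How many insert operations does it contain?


Edit distance = 4. Backtracking from cell (4, 6) with preference match > replace > insert > delete,
then listing the resulting alignment 'edcc' -> 'cacabc' left to right:
  Step 1: replace e->c
  Step 2: replace d->a
  Step 3: keep 'c'
  Step 4: insert 'a' [insertion #1]
  Step 5: insert 'b' [insertion #2]
  Step 6: keep 'c'
Total insertions: 2

2


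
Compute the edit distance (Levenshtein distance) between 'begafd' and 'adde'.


Building DP table for s1='begafd' (len 6) and s2='adde' (len 4):
       a  d  d  e
    0  1  2  3  4
  b 1  1  2  3  4
  e 2  2  2  3  3
  g 3  3  3  3  4
  a 4  3  4  4  4
  f 5  4  4  5  5
  d 6  5  4  4  5
Edit distance = dp[6][4] = 5

5


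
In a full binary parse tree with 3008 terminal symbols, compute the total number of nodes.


Leaf nodes (terminals): 3008
Internal nodes = n - 1 = 3008 - 1 = 3007
Total = leaves + internal = 3008 + 3007 = 6015

6015


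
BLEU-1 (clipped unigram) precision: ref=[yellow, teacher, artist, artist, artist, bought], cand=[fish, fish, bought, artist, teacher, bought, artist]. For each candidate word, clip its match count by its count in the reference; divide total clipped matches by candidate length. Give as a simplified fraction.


Reference word counts: {'artist': 3, 'bought': 1, 'teacher': 1, 'yellow': 1}
Checking each candidate word (with clipping):
  'fish' -> not in reference -> no match (matches: 0)
  'fish' -> not in reference -> no match (matches: 0)
  'bought' -> in reference (ref count 1, used 1/1) -> match (matches: 1)
  'artist' -> in reference (ref count 3, used 1/3) -> match (matches: 2)
  'teacher' -> in reference (ref count 1, used 1/1) -> match (matches: 3)
  'bought' -> ref count 1 already used up (1/1) -> clipped, no match (matches: 3)
  'artist' -> in reference (ref count 3, used 2/3) -> match (matches: 4)
Clipped matches: 4, Candidate length: 7
Precision = 4/7

4/7


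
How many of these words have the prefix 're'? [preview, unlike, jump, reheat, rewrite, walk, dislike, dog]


Checking each word for prefix 're':
  'preview' -> no (count: 0)
  'unlike' -> no (count: 0)
  'jump' -> no (count: 0)
  'reheat' -> YES, starts with 're' (count: 1)
  'rewrite' -> YES, starts with 're' (count: 2)
  'walk' -> no (count: 2)
  'dislike' -> no (count: 2)
  'dog' -> no (count: 2)
Total with prefix 're': 2

2


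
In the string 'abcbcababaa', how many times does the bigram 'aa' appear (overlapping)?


Scanning 'abcbcababaa' for bigram 'aa':
  Position 0: 'ab' -> no
  Position 1: 'bc' -> no
  Position 2: 'cb' -> no
  Position 3: 'bc' -> no
  Position 4: 'ca' -> no
  Position 5: 'ab' -> no
  Position 6: 'ba' -> no
  Position 7: 'ab' -> no
  Position 8: 'ba' -> no
  Position 9: 'aa' -> MATCH
Total matches: 1

1


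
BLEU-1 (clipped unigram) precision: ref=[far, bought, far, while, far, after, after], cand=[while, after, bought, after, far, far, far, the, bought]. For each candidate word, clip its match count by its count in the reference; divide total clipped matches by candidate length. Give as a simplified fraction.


Reference word counts: {'after': 2, 'bought': 1, 'far': 3, 'while': 1}
Checking each candidate word (with clipping):
  'while' -> in reference (ref count 1, used 1/1) -> match (matches: 1)
  'after' -> in reference (ref count 2, used 1/2) -> match (matches: 2)
  'bought' -> in reference (ref count 1, used 1/1) -> match (matches: 3)
  'after' -> in reference (ref count 2, used 2/2) -> match (matches: 4)
  'far' -> in reference (ref count 3, used 1/3) -> match (matches: 5)
  'far' -> in reference (ref count 3, used 2/3) -> match (matches: 6)
  'far' -> in reference (ref count 3, used 3/3) -> match (matches: 7)
  'the' -> not in reference -> no match (matches: 7)
  'bought' -> ref count 1 already used up (1/1) -> clipped, no match (matches: 7)
Clipped matches: 7, Candidate length: 9
Precision = 7/9

7/9


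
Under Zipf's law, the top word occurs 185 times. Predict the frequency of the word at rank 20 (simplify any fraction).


Zipf's law: freq(rank) = f1 / rank
f1 = 185, rank = 20
freq = 185 / 20
GCD(185, 20) = 5
Simplified: 37/4

37/4


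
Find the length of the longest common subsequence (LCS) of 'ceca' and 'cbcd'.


DP table for LCS of 'ceca' and 'cbcd':
       c  b  c  d
    0  0  0  0  0
  c 0  1  1  1  1
  e 0  1  1  1  1
  c 0  1  1  2  2
  a 0  1  1  2  2
LCS: 'cc'
LCS length = 2

2


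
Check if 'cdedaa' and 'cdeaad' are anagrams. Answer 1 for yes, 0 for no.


Sort characters of 'cdedaa': 'aacdde'
Sort characters of 'cdeaad': 'aacdde'
Sorted forms match -> they ARE anagrams
Result: 1

1


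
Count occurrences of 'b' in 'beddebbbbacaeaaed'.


Scanning 'beddebbbbacaeaaed' for 'b':
  Position 0: 'b' -> MATCH (count: 1)
  Position 5: 'b' -> MATCH (count: 2)
  Position 6: 'b' -> MATCH (count: 3)
  Position 7: 'b' -> MATCH (count: 4)
  Position 8: 'b' -> MATCH (count: 5)
Total occurrences of 'b': 5

5


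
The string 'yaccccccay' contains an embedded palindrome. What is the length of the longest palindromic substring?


Scanning 'yaccccccay' for palindromic substrings.
Substring at positions 0-9: 'yaccccccay'.
Check: reverse('yaccccccay') = 'yaccccccay' -> palindrome confirmed.
No longer palindromic substring exists; longest length = 10

10


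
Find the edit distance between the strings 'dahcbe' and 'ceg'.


Building DP table for s1='dahcbe' (len 6) and s2='ceg' (len 3):
       c  e  g
    0  1  2  3
  d 1  1  2  3
  a 2  2  2  3
  h 3  3  3  3
  c 4  3  4  4
  b 5  4  4  5
  e 6  5  4  5
Edit distance = dp[6][3] = 5

5


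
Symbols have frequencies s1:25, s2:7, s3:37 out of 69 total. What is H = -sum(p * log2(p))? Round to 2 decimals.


Computing entropy H = -sum(p_i * log2(p_i)):
  s1: p = 25/69 = 0.3623, -p*log2(p) = 0.5307
  s2: p = 7/69 = 0.1014, -p*log2(p) = 0.3349
  s3: p = 37/69 = 0.5362, -p*log2(p) = 0.4821
H = sum of terms = 1.3477
Rounded to 2 decimals: 1.35

1.35


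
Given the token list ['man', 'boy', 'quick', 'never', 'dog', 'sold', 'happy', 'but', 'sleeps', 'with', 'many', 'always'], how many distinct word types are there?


Listing all tokens and tracking unique types:
  Token 1: 'man' -> NEW (unique so far: 1)
  Token 2: 'boy' -> NEW (unique so far: 2)
  Token 3: 'quick' -> NEW (unique so far: 3)
  Token 4: 'never' -> NEW (unique so far: 4)
  Token 5: 'dog' -> NEW (unique so far: 5)
  Token 6: 'sold' -> NEW (unique so far: 6)
  Token 7: 'happy' -> NEW (unique so far: 7)
  Token 8: 'but' -> NEW (unique so far: 8)
  Token 9: 'sleeps' -> NEW (unique so far: 9)
  Token 10: 'with' -> NEW (unique so far: 10)
  Token 11: 'many' -> NEW (unique so far: 11)
  Token 12: 'always' -> NEW (unique so far: 12)
Unique types: ('always', 'boy', 'but', 'dog', 'happy', 'man', 'many', 'never', 'quick', 'sleeps', 'sold', 'with')
Vocabulary size: 12

12


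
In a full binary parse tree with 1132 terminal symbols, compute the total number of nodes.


Leaf nodes (terminals): 1132
Internal nodes = n - 1 = 1132 - 1 = 1131
Total = leaves + internal = 1132 + 1131 = 2263

2263


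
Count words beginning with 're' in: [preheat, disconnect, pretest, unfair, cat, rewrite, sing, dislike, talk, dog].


Checking each word for prefix 're':
  'preheat' -> no (count: 0)
  'disconnect' -> no (count: 0)
  'pretest' -> no (count: 0)
  'unfair' -> no (count: 0)
  'cat' -> no (count: 0)
  'rewrite' -> YES, starts with 're' (count: 1)
  'sing' -> no (count: 1)
  'dislike' -> no (count: 1)
  'talk' -> no (count: 1)
  'dog' -> no (count: 1)
Total with prefix 're': 1

1


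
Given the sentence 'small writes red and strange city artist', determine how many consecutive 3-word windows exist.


Word trigrams from [7] words:
  Trigram 1: (small writes red)
  Trigram 2: (writes red and)
  Trigram 3: (red and strange)
  Trigram 4: (and strange city)
  Trigram 5: (strange city artist)
Total word trigrams: 7 - 2 = 5

5


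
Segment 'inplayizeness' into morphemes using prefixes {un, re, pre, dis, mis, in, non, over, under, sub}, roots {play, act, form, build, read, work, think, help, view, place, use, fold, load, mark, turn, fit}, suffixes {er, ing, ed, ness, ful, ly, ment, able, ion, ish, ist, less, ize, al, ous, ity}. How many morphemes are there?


Segmenting 'inplayizeness' against the inventory:
  'in' -> prefix (morpheme 1)
  'play' -> root (morpheme 2)
  'ize' -> suffix (morpheme 3)
  'ness' -> suffix (morpheme 4)
Total morphemes: 4

4
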